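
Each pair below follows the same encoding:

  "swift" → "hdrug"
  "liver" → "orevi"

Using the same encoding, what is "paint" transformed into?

kzrmg

Each pair mirrors across the alphabet (s↔h, w↔d, i↔r): positions sum to 25. Each letter is replaced by its mirror in the alphabet: a↔z, b↔y, c↔x, and so on (the Atbash cipher).
On paint: p↔k, a↔z, i↔r, n↔m, t↔g.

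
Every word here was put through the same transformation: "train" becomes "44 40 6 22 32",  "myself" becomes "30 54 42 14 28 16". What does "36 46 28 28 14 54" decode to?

Each letter becomes 2×(its alphabet position, a=1..z=26) + 4.
Reversing it on 36 46 28 28 14 54: 36→(36−4)÷2=16=p, 46→(46−4)÷2=21=u, 28→(28−4)÷2=12=l, 28→(28−4)÷2=12=l, 14→(14−4)÷2=5=e, 54→(54−4)÷2=25=y.

pulley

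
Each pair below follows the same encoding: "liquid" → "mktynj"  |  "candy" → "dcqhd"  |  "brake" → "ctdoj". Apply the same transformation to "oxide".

pzlhj

In liquid: l→m is +1, i→k is +2, q→t is +3, u→y is +4 — the shift increases by 1 each position. Each letter shifts forward by (position + 1), i.e. 1, 2, 3, … — the shift grows by one for each successive letter.
On oxide: o+1=p, x+2=z, i+3=l, d+4=h, e+5=j.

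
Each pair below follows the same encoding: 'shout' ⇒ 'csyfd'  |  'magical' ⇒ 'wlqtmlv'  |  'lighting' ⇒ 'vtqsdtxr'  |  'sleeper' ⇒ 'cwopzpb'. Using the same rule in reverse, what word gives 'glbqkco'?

A repeating key of period 2 is used — shifts +10, +11 over and over.
Reversing it on glbqkco: g−10=w, l−11=a, b−10=r, q−11=f, k−10=a, c−11=r, o−10=e.

warfare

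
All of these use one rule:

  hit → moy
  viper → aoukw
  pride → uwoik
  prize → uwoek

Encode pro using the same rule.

uwu

The shift depends on letter class: consonant h→m is +5, but vowel i→o is +6. The rule splits by letter class: vowels +6, consonants +5.
Applying it to pro: p(cons)+5=u, r(cons)+5=w, o(vowel)+6=u.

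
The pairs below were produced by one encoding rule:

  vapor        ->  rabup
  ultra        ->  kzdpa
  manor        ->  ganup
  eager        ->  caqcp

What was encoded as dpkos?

v(21)→r(17) and a(0)→a(0) fit y≡7x+0 (mod 26); the inverse of 7 mod 26 is 15. This is an affine cipher: with a=0,…,z=25, each position x becomes (7x+0) mod 26.
Decoding dpkos: d(3)→15·(3−0)≡19=t; p(15)→15·(15−0)≡17=r; k(10)→15·(10−0)≡20=u; o(14)→15·(14−0)≡2=c; s(18)→15·(18−0)≡10=k (all mod 26).

truck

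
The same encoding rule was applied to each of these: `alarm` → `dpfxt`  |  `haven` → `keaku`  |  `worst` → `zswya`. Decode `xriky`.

In alarm: a→d is +3, l→p is +4, a→f is +5, r→x is +6 — the shift increases by 1 each position. Each letter shifts forward by (position + 3), i.e. 3, 4, 5, … — the shift grows by one for each successive letter.
Reversing it on xriky: x−3=u, r−4=n, i−5=d, k−6=e, y−7=r.

under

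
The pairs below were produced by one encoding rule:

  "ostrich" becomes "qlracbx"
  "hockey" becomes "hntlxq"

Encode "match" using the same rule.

qlcjv

The output letters match the input read backwards, each shifted +9: ostrich reversed is hcirtso. Two steps: reverse the string, then apply a Caesar shift of +9.
Applying it to match: reverse → hctam; then shift: h+9=q, c+9=l, t+9=c, a+9=j, m+9=v.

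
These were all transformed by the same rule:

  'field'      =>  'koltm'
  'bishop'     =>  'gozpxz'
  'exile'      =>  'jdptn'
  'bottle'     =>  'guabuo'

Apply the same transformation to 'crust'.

hxbac

In field: f→k is +5, i→o is +6, e→l is +7, l→t is +8 — the shift increases by 1 each position. Each letter shifts forward by (position + 5), i.e. 5, 6, 7, … — the shift grows by one for each successive letter.
On crust: c+5=h, r+6=x, u+7=b, s+8=a, t+9=c.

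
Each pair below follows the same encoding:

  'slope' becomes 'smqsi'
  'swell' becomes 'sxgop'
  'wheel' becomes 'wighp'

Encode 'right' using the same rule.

In slope: s→s is +0, l→m is +1, o→q is +2, p→s is +3 — the shift increases by 1 each position. Each letter shifts forward by its position index (0, 1, 2, …) — the shift grows by one for each successive letter.
Applying it to right: r+0=r, i+1=j, g+2=i, h+3=k, t+4=x.

rjikx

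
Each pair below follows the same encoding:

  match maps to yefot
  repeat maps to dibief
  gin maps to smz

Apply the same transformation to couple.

The shift depends on letter class: consonant m→y is +12, but vowel a→e is +4. Vowels shift forward by 4 and consonants shift forward by 12.
For couple: c(cons)+12=o, o(vowel)+4=s, u(vowel)+4=y, p(cons)+12=b, l(cons)+12=x, e(vowel)+4=i.

osybxi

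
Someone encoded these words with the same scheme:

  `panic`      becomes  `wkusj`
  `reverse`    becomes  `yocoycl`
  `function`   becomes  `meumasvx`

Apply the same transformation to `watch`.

dkamo

Shifts by position in panic: pos 0: p→w (+7), pos 1: a→k (+10), pos 2: n→u (+7), pos 3: i→s (+10) — repeating every 2. The shifts repeat in a cycle of length 2: positions 0,1,… shift by +7, +10, then the pattern repeats.
For watch: w+7=d, a+10=k, t+7=a, c+10=m, h+7=o.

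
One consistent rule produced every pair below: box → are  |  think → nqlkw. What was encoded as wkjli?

The output letters match the input read backwards, each shifted +3: box reversed is xob. Two steps: reverse the string, then apply a Caesar shift of +3.
Decoding wkjli: shift back: w−3=t, k−3=h, j−3=g, l−3=i, i−3=f → thgif; then reverse → fight.

fight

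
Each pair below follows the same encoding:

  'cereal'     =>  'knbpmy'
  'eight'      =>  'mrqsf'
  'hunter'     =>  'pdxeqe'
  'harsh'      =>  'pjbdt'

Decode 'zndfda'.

The shift increases by 1 at each position, starting from +8: 8, 9, 10, ….
Undoing it on zndfda: z−8=r, n−9=e, d−10=t, f−11=u, d−12=r, a−13=n.

return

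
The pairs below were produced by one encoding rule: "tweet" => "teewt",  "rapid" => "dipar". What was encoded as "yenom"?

The output letters match the input read backwards: tweet reversed is teewt. The word is simply reversed.
Undoing it on yenom: then reverse → money.

money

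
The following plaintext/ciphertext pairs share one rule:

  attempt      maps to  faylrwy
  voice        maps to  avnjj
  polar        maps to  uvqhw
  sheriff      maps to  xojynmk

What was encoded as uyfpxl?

praise

Shifts by position in attempt: pos 0: a→f (+5), pos 1: t→a (+7), pos 2: t→y (+5), pos 3: e→l (+7) — repeating every 2. It's a Vigenère-style cipher with numeric key [5,7]: position i shifts by key[i mod 2].
Reversing it on uyfpxl: u−5=p, y−7=r, f−5=a, p−7=i, x−5=s, l−7=e.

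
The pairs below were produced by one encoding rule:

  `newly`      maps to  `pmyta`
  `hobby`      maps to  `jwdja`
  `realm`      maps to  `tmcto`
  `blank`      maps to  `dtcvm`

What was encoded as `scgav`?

quest

The shifts repeat in a cycle of length 2: positions 0,1,… shift by +2, +8, then the pattern repeats.
Decoding scgav: s−2=q, c−8=u, g−2=e, a−8=s, v−2=t.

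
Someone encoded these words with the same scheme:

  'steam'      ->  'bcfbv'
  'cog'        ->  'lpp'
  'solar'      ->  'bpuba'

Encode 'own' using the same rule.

pfw

Vowels shift forward by 1 and consonants shift forward by 9.
Applying it to own: o(vowel)+1=p, w(cons)+9=f, n(cons)+9=w.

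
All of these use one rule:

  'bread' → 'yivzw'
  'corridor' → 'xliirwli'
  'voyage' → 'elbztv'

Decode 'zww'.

add

Each pair mirrors across the alphabet (b↔y, r↔i, e↔v): positions sum to 25. Letters are reflected about the middle of the alphabet (position → 25−position): Atbash.
Undoing it on zww: z↔a, w↔d, w↔d.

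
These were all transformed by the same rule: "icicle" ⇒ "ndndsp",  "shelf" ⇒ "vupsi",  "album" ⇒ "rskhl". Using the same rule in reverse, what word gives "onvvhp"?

Treating letters as 0–25, the rule is x ↦ 19x + 17 (mod 26).
Undoing it on onvvhp: o(14)→11·(14−17)≡19=t; n(13)→11·(13−17)≡8=i; v(21)→11·(21−17)≡18=s; v(21)→11·(21−17)≡18=s; h(7)→11·(7−17)≡20=u; p(15)→11·(15−17)≡4=e (all mod 26).

tissue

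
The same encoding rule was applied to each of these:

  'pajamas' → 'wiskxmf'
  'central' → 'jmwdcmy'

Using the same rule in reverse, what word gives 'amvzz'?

In pajamas: p→w is +7, a→i is +8, j→s is +9, a→k is +10 — the shift increases by 1 each position. Letter i (0-indexed) is shifted by i+7, so successive shifts are 7, 8, 9, ….
Decoding amvzz: a−7=t, m−8=e, v−9=m, z−10=p, z−11=o.

tempo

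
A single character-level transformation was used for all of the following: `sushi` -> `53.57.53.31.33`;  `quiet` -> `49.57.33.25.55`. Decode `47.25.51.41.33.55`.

s(#19)→53 and u(#21)→57: differences scale by 2, so n = 2·pos + 15. The formula is n = 2×(alphabet index, a=1) + 15.
Reversing it on 47.25.51.41.33.55: 47→(47−15)÷2=16=p, 25→(25−15)÷2=5=e, 51→(51−15)÷2=18=r, 41→(41−15)÷2=13=m, 33→(33−15)÷2=9=i, 55→(55−15)÷2=20=t.

permit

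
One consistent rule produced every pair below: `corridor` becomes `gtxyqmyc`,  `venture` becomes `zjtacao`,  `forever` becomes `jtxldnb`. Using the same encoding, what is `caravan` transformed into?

gfxhdjx

Each letter shifts forward by (position + 4), i.e. 4, 5, 6, … — the shift grows by one for each successive letter.
On caravan: c+4=g, a+5=f, r+6=x, a+7=h, v+8=d, a+9=j, n+10=x.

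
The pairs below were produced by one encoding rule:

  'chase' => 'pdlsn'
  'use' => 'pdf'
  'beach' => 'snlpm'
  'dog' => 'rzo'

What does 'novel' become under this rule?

wpgzy

The word is reversed, then every letter is shifted forward by 11.
For novel: reverse → levon; then shift: l+11=w, e+11=p, v+11=g, o+11=z, n+11=y.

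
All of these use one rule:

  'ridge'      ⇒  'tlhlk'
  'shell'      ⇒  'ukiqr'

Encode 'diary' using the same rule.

flewe

In ridge: r→t is +2, i→l is +3, d→h is +4, g→l is +5 — the shift increases by 1 each position. Each letter shifts forward by (position + 2), i.e. 2, 3, 4, … — the shift grows by one for each successive letter.
Applying it to diary: d+2=f, i+3=l, a+4=e, r+5=w, y+6=e.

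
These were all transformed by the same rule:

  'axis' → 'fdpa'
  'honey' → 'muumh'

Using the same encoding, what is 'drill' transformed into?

ixptu

In axis: a→f is +5, x→d is +6, i→p is +7, s→a is +8 — the shift increases by 1 each position. Each letter shifts forward by (position + 5), i.e. 5, 6, 7, … — the shift grows by one for each successive letter.
On drill: d+5=i, r+6=x, i+7=p, l+8=t, l+9=u.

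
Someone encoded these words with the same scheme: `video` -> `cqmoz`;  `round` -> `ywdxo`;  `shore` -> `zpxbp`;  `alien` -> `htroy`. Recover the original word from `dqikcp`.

wizard

In video: v→c is +7, i→q is +8, d→m is +9, e→o is +10 — the shift increases by 1 each position. Letter i (0-indexed) is shifted by i+7, so successive shifts are 7, 8, 9, ….
Undoing it on dqikcp: d−7=w, q−8=i, i−9=z, k−10=a, c−11=r, p−12=d.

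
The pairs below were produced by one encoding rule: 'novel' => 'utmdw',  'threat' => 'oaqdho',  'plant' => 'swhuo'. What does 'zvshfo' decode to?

n(13)→u(20) and o(14)→t(19) fit y≡25x+7 (mod 26); the inverse of 25 mod 26 is 25. This is an affine cipher: with a=0,…,z=25, each position x becomes (25x+7) mod 26.
Undoing it on zvshfo: z(25)→25·(25−7)≡8=i; v(21)→25·(21−7)≡12=m; s(18)→25·(18−7)≡15=p; h(7)→25·(7−7)≡0=a; f(5)→25·(5−7)≡2=c; o(14)→25·(14−7)≡19=t (all mod 26).

impact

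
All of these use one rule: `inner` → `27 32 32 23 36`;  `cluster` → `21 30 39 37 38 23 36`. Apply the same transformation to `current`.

21 39 36 36 23 32 38

The number is (letter's place in the alphabet, a=1) + 18.
Applying it to current: c=3→21, u=21→39, r=18→36, r=18→36, e=5→23, n=14→32, t=20→38.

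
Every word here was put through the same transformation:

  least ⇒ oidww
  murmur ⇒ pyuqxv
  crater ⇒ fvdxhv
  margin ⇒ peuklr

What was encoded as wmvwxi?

tissue

Shifts by position in least: pos 0: l→o (+3), pos 1: e→i (+4), pos 2: a→d (+3), pos 3: s→w (+4) — repeating every 2. The shifts repeat in a cycle of length 2: positions 0,1,… shift by +3, +4, then the pattern repeats.
Decoding wmvwxi: w−3=t, m−4=i, v−3=s, w−4=s, x−3=u, i−4=e.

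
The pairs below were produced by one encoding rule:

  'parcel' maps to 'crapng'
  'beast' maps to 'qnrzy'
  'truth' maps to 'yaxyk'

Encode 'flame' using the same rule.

mgrfn

p(15)→c(2) and a(0)→r(17) fit y≡25x+17 (mod 26); the inverse of 25 mod 26 is 25. Each letter's alphabet position (a=0..z=25) is mapped through 25·x+17 mod 26 — an affine cipher.
For flame: f(5)→25·5+17≡12=m; l(11)→25·11+17≡6=g; a(0)→25·0+17≡17=r; m(12)→25·12+17≡5=f; e(4)→25·4+17≡13=n (all mod 26).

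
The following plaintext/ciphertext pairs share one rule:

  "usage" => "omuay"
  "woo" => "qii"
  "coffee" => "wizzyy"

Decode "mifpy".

Compare letters: u→o is +20, s→m is +20, a→u is +20 — a constant shift. This is a Caesar cipher with shift 20.
Undoing it on mifpy: m−20=s, i−20=o, f−20=l, p−20=v, y−20=e.

solve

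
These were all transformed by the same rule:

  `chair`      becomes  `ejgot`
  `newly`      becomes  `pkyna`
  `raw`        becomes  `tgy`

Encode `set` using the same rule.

ukv

The shift depends on letter class: consonant c→e is +2, but vowel a→g is +6. The rule splits by letter class: vowels +6, consonants +2.
For set: s(cons)+2=u, e(vowel)+6=k, t(cons)+2=v.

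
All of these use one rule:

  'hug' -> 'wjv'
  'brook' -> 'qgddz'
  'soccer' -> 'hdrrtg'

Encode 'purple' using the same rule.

ejgeat

Compare letters: h→w is +15, u→j is +15, g→v is +15 — a constant shift. Each letter is shifted forward by 15 in the alphabet (a Caesar shift of +15).
On purple: p+15=e, u+15=j, r+15=g, p+15=e, l+15=a, e+15=t.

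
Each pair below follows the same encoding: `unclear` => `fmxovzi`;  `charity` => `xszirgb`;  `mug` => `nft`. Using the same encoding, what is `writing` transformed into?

Each pair mirrors across the alphabet (u↔f, n↔m, c↔x): positions sum to 25. Each letter is replaced by its mirror in the alphabet: a↔z, b↔y, c↔x, and so on (the Atbash cipher).
On writing: w↔d, r↔i, i↔r, t↔g, i↔r, n↔m, g↔t.

dirgrmt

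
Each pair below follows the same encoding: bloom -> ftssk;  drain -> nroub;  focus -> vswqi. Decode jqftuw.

b(1)→f(5) and l(11)→t(19) fit y≡17x+14 (mod 26); the inverse of 17 mod 26 is 23. Each letter's alphabet position (a=0..z=25) is mapped through 17·x+14 mod 26 — an affine cipher.
Undoing it on jqftuw: j(9)→23·(9−14)≡15=p; q(16)→23·(16−14)≡20=u; f(5)→23·(5−14)≡1=b; t(19)→23·(19−14)≡11=l; u(20)→23·(20−14)≡8=i; w(22)→23·(22−14)≡2=c (all mod 26).

public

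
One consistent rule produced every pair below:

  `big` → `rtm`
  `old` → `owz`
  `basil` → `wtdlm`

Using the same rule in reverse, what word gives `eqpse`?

theft

The output letters match the input read backwards, each shifted +11: big reversed is gib. Read the word backwards and shift each letter +11.
Reversing it on eqpse: shift back: e−11=t, q−11=f, p−11=e, s−11=h, e−11=t → tfeht; then reverse → theft.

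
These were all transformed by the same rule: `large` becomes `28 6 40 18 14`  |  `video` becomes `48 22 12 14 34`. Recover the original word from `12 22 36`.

l(#12)→28 and a(#1)→6: differences scale by 2, so n = 2·pos + 4. The formula is n = 2×(alphabet index, a=1) + 4.
Reversing it on 12 22 36: 12→(12−4)÷2=4=d, 22→(22−4)÷2=9=i, 36→(36−4)÷2=16=p.

dip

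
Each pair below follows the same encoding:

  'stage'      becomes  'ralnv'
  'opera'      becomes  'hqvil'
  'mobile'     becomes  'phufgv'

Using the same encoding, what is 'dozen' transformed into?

s(18)→r(17) and t(19)→a(0) fit y≡9x+11 (mod 26); the inverse of 9 mod 26 is 3. Treating letters as 0–25, the rule is x ↦ 9x + 11 (mod 26).
For dozen: d(3)→9·3+11≡12=m; o(14)→9·14+11≡7=h; z(25)→9·25+11≡2=c; e(4)→9·4+11≡21=v; n(13)→9·13+11≡24=y (all mod 26).

mhcvy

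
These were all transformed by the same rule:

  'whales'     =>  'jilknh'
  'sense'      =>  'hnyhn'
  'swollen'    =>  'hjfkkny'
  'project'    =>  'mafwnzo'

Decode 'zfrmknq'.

complex

w(22)→j(9) and h(7)→i(8) fit y≡7x+11 (mod 26); the inverse of 7 mod 26 is 15. This is an affine cipher: with a=0,…,z=25, each position x becomes (7x+11) mod 26.
Undoing it on zfrmknq: z(25)→15·(25−11)≡2=c; f(5)→15·(5−11)≡14=o; r(17)→15·(17−11)≡12=m; m(12)→15·(12−11)≡15=p; k(10)→15·(10−11)≡11=l; n(13)→15·(13−11)≡4=e; q(16)→15·(16−11)≡23=x (all mod 26).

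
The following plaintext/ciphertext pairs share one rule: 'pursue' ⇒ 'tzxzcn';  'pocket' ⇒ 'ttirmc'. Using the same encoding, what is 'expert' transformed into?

icvlzc

In pursue: p→t is +4, u→z is +5, r→x is +6, s→z is +7 — the shift increases by 1 each position. The shift increases by 1 at each position, starting from +4: 4, 5, 6, ….
On expert: e+4=i, x+5=c, p+6=v, e+7=l, r+8=z, t+9=c.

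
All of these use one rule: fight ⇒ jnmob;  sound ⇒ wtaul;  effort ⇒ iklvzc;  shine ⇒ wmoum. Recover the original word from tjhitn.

pebble

Each letter shifts forward by (position + 4), i.e. 4, 5, 6, … — the shift grows by one for each successive letter.
Decoding tjhitn: t−4=p, j−5=e, h−6=b, i−7=b, t−8=l, n−9=e.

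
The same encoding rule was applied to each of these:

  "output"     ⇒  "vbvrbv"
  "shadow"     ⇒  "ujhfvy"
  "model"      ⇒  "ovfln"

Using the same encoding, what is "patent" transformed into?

The shift depends on letter class: consonant t→v is +2, but vowel o→v is +7. Vowels shift forward by 7 and consonants shift forward by 2.
On patent: p(cons)+2=r, a(vowel)+7=h, t(cons)+2=v, e(vowel)+7=l, n(cons)+2=p, t(cons)+2=v.

rhvlpv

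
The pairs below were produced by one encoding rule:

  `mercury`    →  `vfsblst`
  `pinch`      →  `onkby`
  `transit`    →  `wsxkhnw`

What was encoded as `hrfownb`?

skeptic

m(12)→v(21) and e(4)→f(5) fit y≡15x+23 (mod 26); the inverse of 15 mod 26 is 7. Treating letters as 0–25, the rule is x ↦ 15x + 23 (mod 26).
Decoding hrfownb: h(7)→7·(7−23)≡18=s; r(17)→7·(17−23)≡10=k; f(5)→7·(5−23)≡4=e; o(14)→7·(14−23)≡15=p; w(22)→7·(22−23)≡19=t; n(13)→7·(13−23)≡8=i; b(1)→7·(1−23)≡2=c (all mod 26).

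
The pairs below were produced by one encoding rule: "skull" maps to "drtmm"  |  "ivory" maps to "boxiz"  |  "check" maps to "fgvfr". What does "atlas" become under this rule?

This is an affine cipher: with a=0,…,z=25, each position x becomes (21x+15) mod 26.
On atlas: a(0)→21·0+15≡15=p; t(19)→21·19+15≡24=y; l(11)→21·11+15≡12=m; a(0)→21·0+15≡15=p; s(18)→21·18+15≡3=d (all mod 26).

pympd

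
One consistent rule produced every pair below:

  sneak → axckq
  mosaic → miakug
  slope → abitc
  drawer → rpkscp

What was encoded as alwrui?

Each letter's alphabet position (a=0..z=25) is mapped through 11·x+10 mod 26 — an affine cipher.
Decoding alwrui: a(0)→19·(0−10)≡18=s; l(11)→19·(11−10)≡19=t; w(22)→19·(22−10)≡20=u; r(17)→19·(17−10)≡3=d; u(20)→19·(20−10)≡8=i; i(8)→19·(8−10)≡14=o (all mod 26).

studio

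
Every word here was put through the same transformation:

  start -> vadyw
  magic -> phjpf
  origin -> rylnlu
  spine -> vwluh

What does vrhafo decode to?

Shifts by position in start: pos 0: s→v (+3), pos 1: t→a (+7), pos 2: a→d (+3), pos 3: r→y (+7) — repeating every 2. The shifts repeat in a cycle of length 2: positions 0,1,… shift by +3, +7, then the pattern repeats.
Reversing it on vrhafo: v−3=s, r−7=k, h−3=e, a−7=t, f−3=c, o−7=h.

sketch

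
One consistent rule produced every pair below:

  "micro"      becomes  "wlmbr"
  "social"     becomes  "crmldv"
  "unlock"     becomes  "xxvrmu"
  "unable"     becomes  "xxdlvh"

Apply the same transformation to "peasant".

The shift depends on letter class: consonant m→w is +10, but vowel i→l is +3. The rule splits by letter class: vowels +3, consonants +10.
Applying it to peasant: p(cons)+10=z, e(vowel)+3=h, a(vowel)+3=d, s(cons)+10=c, a(vowel)+3=d, n(cons)+10=x, t(cons)+10=d.

zhdcdxd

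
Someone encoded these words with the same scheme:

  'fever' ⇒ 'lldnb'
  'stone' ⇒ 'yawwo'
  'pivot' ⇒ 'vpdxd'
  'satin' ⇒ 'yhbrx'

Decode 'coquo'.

while

In fever: f→l is +6, e→l is +7, v→d is +8, e→n is +9 — the shift increases by 1 each position. The shift increases by 1 at each position, starting from +6: 6, 7, 8, ….
Undoing it on coquo: c−6=w, o−7=h, q−8=i, u−9=l, o−10=e.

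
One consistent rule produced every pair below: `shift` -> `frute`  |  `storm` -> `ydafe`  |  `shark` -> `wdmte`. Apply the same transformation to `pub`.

ngb

The output letters match the input read backwards, each shifted +12: shift reversed is tfihs. Two steps: reverse the string, then apply a Caesar shift of +12.
On pub: reverse → bup; then shift: b+12=n, u+12=g, p+12=b.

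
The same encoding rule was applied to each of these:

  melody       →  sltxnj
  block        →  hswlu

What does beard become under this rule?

hlian

In melody: m→s is +6, e→l is +7, l→t is +8, o→x is +9 — the shift increases by 1 each position. The shift increases by 1 at each position, starting from +6: 6, 7, 8, ….
For beard: b+6=h, e+7=l, a+8=i, r+9=a, d+10=n.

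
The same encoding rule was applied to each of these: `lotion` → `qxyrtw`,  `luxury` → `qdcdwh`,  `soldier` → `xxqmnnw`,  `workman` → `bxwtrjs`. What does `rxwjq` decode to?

moral

The shifts repeat in a cycle of length 2: positions 0,1,… shift by +5, +9, then the pattern repeats.
Decoding rxwjq: r−5=m, x−9=o, w−5=r, j−9=a, q−5=l.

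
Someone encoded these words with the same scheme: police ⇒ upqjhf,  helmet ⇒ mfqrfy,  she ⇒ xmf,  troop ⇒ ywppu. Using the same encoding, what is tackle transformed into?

The shift depends on letter class: consonant p→u is +5, but vowel o→p is +1. The rule splits by letter class: vowels +1, consonants +5.
On tackle: t(cons)+5=y, a(vowel)+1=b, c(cons)+5=h, k(cons)+5=p, l(cons)+5=q, e(vowel)+1=f.

ybhpqf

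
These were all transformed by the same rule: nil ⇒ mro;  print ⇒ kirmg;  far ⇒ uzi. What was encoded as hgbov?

style

This is the alphabet-reversal cipher (Atbash): a becomes z, b becomes y, etc.
Undoing it on hgbov: h↔s, g↔t, b↔y, o↔l, v↔e.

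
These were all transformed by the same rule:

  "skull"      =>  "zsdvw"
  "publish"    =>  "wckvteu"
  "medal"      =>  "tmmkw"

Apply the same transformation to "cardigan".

In skull: s→z is +7, k→s is +8, u→d is +9, l→v is +10 — the shift increases by 1 each position. The shift increases by 1 at each position, starting from +7: 7, 8, 9, ….
Applying it to cardigan: c+7=j, a+8=i, r+9=a, d+10=n, i+11=t, g+12=s, a+13=n, n+14=b.

jiantsnb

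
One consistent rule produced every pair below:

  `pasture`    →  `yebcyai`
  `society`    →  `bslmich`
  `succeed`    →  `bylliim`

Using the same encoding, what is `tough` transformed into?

csypq

The shift depends on letter class: consonant p→y is +9, but vowel a→e is +4. The rule splits by letter class: vowels +4, consonants +9.
Applying it to tough: t(cons)+9=c, o(vowel)+4=s, u(vowel)+4=y, g(cons)+9=p, h(cons)+9=q.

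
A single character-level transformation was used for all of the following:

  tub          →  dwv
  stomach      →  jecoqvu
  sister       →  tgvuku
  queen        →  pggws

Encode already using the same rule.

afcgtnc

Read the word backwards and shift each letter +2.
On already: reverse → ydaerla; then shift: y+2=a, d+2=f, a+2=c, e+2=g, r+2=t, l+2=n, a+2=c.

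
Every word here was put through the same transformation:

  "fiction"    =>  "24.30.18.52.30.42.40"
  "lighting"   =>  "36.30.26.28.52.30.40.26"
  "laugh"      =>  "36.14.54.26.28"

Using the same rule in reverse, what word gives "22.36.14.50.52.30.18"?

elastic

The formula is n = 2×(alphabet index, a=1) + 12.
Decoding 22.36.14.50.52.30.18: 22→(22−12)÷2=5=e, 36→(36−12)÷2=12=l, 14→(14−12)÷2=1=a, 50→(50−12)÷2=19=s, 52→(52−12)÷2=20=t, 30→(30−12)÷2=9=i, 18→(18−12)÷2=3=c.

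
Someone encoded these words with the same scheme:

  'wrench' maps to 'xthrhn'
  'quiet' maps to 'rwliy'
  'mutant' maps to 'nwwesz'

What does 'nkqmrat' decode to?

In wrench: w→x is +1, r→t is +2, e→h is +3, n→r is +4 — the shift increases by 1 each position. The shift increases by 1 at each position, starting from +1: 1, 2, 3, ….
Undoing it on nkqmrat: n−1=m, k−2=i, q−3=n, m−4=i, r−5=m, a−6=u, t−7=m.

minimum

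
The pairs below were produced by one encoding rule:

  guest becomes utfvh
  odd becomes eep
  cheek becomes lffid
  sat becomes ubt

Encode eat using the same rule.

ubf

The output letters match the input read backwards, each shifted +1: guest reversed is tseug. Read the word backwards and shift each letter +1.
For eat: reverse → tae; then shift: t+1=u, a+1=b, e+1=f.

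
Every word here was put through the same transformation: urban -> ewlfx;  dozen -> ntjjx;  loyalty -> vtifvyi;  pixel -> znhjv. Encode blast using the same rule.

Shifts by position in urban: pos 0: u→e (+10), pos 1: r→w (+5), pos 2: b→l (+10), pos 3: a→f (+5) — repeating every 2. It's a Vigenère-style cipher with numeric key [10,5]: position i shifts by key[i mod 2].
On blast: b+10=l, l+5=q, a+10=k, s+5=x, t+10=d.

lqkxd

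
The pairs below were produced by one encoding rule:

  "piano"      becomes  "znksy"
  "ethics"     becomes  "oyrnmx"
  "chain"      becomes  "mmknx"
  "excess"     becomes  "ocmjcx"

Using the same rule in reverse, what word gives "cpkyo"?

skate

Shifts by position in piano: pos 0: p→z (+10), pos 1: i→n (+5), pos 2: a→k (+10), pos 3: n→s (+5) — repeating every 2. It's a Vigenère-style cipher with numeric key [10,5]: position i shifts by key[i mod 2].
Undoing it on cpkyo: c−10=s, p−5=k, k−10=a, y−5=t, o−10=e.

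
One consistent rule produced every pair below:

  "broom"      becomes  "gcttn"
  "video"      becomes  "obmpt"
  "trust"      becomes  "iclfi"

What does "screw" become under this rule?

b(1)→g(6) and r(17)→c(2) fit y≡3x+3 (mod 26); the inverse of 3 mod 26 is 9. Each letter's alphabet position (a=0..z=25) is mapped through 3·x+3 mod 26 — an affine cipher.
On screw: s(18)→3·18+3≡5=f; c(2)→3·2+3≡9=j; r(17)→3·17+3≡2=c; e(4)→3·4+3≡15=p; w(22)→3·22+3≡17=r (all mod 26).

fjcpr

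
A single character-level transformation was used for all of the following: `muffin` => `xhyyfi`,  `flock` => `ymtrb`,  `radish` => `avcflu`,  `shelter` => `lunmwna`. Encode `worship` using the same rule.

dtalufe

Each letter's alphabet position (a=0..z=25) is mapped through 11·x+21 mod 26 — an affine cipher.
Applying it to worship: w(22)→11·22+21≡3=d; o(14)→11·14+21≡19=t; r(17)→11·17+21≡0=a; s(18)→11·18+21≡11=l; h(7)→11·7+21≡20=u; i(8)→11·8+21≡5=f; p(15)→11·15+21≡4=e (all mod 26).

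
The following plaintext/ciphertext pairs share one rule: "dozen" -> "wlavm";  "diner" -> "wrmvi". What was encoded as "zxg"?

Each pair mirrors across the alphabet (d↔w, o↔l, z↔a): positions sum to 25. This is the alphabet-reversal cipher (Atbash): a becomes z, b becomes y, etc.
Reversing it on zxg: z↔a, x↔c, g↔t.

act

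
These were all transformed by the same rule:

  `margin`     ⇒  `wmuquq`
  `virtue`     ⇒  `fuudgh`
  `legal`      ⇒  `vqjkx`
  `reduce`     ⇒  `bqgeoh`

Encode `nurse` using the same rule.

A repeating key of period 3 is used — shifts +10, +12, +3 over and over.
On nurse: n+10=x, u+12=g, r+3=u, s+10=c, e+12=q.

xgucq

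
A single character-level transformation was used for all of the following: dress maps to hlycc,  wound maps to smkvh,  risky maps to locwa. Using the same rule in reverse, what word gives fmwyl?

joker

Treating letters as 0–25, the rule is x ↦ 17x + 8 (mod 26).
Undoing it on fmwyl: f(5)→23·(5−8)≡9=j; m(12)→23·(12−8)≡14=o; w(22)→23·(22−8)≡10=k; y(24)→23·(24−8)≡4=e; l(11)→23·(11−8)≡17=r (all mod 26).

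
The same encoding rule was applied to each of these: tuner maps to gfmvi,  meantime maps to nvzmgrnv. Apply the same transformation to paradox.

kzizwlc

Each pair mirrors across the alphabet (t↔g, u↔f, n↔m): positions sum to 25. Letters are reflected about the middle of the alphabet (position → 25−position): Atbash.
Applying it to paradox: p↔k, a↔z, r↔i, a↔z, d↔w, o↔l, x↔c.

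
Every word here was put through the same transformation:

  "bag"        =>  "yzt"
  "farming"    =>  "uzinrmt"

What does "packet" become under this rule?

kzxpvg

Each letter is replaced by its mirror in the alphabet: a↔z, b↔y, c↔x, and so on (the Atbash cipher).
Applying it to packet: p↔k, a↔z, c↔x, k↔p, e↔v, t↔g.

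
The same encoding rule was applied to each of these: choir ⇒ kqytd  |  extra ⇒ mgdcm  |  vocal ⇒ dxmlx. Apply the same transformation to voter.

dxdpd

In choir: c→k is +8, h→q is +9, o→y is +10, i→t is +11 — the shift increases by 1 each position. Letter i (0-indexed) is shifted by i+8, so successive shifts are 8, 9, 10, ….
Applying it to voter: v+8=d, o+9=x, t+10=d, e+11=p, r+12=d.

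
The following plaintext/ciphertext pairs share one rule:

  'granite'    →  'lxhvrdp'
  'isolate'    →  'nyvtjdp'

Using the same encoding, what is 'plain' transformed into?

In granite: g→l is +5, r→x is +6, a→h is +7, n→v is +8 — the shift increases by 1 each position. Each letter shifts forward by (position + 5), i.e. 5, 6, 7, … — the shift grows by one for each successive letter.
On plain: p+5=u, l+6=r, a+7=h, i+8=q, n+9=w.

urhqw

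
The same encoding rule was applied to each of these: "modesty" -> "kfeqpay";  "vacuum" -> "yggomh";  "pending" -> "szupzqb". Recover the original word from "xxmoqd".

The word is reversed, then every letter is shifted forward by 12.
Reversing it on xxmoqd: shift back: x−12=l, x−12=l, m−12=a, o−12=c, q−12=e, d−12=r → llacer; then reverse → recall.

recall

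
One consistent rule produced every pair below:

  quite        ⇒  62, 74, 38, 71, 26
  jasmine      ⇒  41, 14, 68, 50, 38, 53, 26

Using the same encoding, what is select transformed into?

q(#17)→62 and u(#21)→74: differences scale by 3, so n = 3·pos + 11. Each letter becomes 3×(its alphabet position, a=1..z=26) + 11.
Applying it to select: s=19→68, e=5→26, l=12→47, e=5→26, c=3→20, t=20→71.

68, 26, 47, 26, 20, 71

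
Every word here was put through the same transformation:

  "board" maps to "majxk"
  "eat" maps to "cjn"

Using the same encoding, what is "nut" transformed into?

The output letters match the input read backwards, each shifted +9: board reversed is draob. The word is reversed, then every letter is shifted forward by 9.
On nut: reverse → tun; then shift: t+9=c, u+9=d, n+9=w.

cdw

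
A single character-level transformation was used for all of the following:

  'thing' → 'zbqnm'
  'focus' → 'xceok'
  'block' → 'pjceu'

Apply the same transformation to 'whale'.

sbaji

This is an affine cipher: with a=0,…,z=25, each position x becomes (15x+0) mod 26.
Applying it to whale: w(22)→15·22+0≡18=s; h(7)→15·7+0≡1=b; a(0)→15·0+0≡0=a; l(11)→15·11+0≡9=j; e(4)→15·4+0≡8=i (all mod 26).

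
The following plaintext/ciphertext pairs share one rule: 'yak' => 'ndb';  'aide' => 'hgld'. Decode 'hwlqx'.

unite

Read the word backwards and shift each letter +3.
Decoding hwlqx: shift back: h−3=e, w−3=t, l−3=i, q−3=n, x−3=u → etinu; then reverse → unite.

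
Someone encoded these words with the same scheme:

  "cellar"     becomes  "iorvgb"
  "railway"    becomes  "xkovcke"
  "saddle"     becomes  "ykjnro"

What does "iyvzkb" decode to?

copper

Shifts by position in cellar: pos 0: c→i (+6), pos 1: e→o (+10), pos 2: l→r (+6), pos 3: l→v (+10) — repeating every 2. The shifts repeat in a cycle of length 2: positions 0,1,… shift by +6, +10, then the pattern repeats.
Undoing it on iyvzkb: i−6=c, y−10=o, v−6=p, z−10=p, k−6=e, b−10=r.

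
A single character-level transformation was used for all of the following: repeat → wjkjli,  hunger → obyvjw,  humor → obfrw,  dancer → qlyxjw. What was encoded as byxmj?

uncle

r(17)→w(22) and e(4)→j(9) fit y≡19x+11 (mod 26); the inverse of 19 mod 26 is 11. Treating letters as 0–25, the rule is x ↦ 19x + 11 (mod 26).
Decoding byxmj: b(1)→11·(1−11)≡20=u; y(24)→11·(24−11)≡13=n; x(23)→11·(23−11)≡2=c; m(12)→11·(12−11)≡11=l; j(9)→11·(9−11)≡4=e (all mod 26).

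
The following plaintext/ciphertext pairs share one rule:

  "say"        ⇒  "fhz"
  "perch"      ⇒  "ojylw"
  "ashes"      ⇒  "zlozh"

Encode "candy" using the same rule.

Two steps: reverse the string, then apply a Caesar shift of +7.
On candy: reverse → ydnac; then shift: y+7=f, d+7=k, n+7=u, a+7=h, c+7=j.

fkuhj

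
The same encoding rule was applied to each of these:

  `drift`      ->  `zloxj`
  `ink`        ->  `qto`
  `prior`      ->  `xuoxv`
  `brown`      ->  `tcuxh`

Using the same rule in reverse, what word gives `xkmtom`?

ginger

The output letters match the input read backwards, each shifted +6: drift reversed is tfird. Two steps: reverse the string, then apply a Caesar shift of +6.
Reversing it on xkmtom: shift back: x−6=r, k−6=e, m−6=g, t−6=n, o−6=i, m−6=g → regnig; then reverse → ginger.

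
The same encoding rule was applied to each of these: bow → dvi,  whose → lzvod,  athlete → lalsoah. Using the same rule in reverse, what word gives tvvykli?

bedroom

The output letters match the input read backwards, each shifted +7: bow reversed is wob. Read the word backwards and shift each letter +7.
Undoing it on tvvykli: shift back: t−7=m, v−7=o, v−7=o, y−7=r, k−7=d, l−7=e, i−7=b → moordeb; then reverse → bedroom.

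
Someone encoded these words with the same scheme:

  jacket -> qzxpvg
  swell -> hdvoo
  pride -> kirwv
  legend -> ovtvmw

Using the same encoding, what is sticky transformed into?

hgrxpb

j(9)→q(16) and a(0)→z(25) fit y≡25x+25 (mod 26); the inverse of 25 mod 26 is 25. Treating letters as 0–25, the rule is x ↦ 25x + 25 (mod 26).
For sticky: s(18)→25·18+25≡7=h; t(19)→25·19+25≡6=g; i(8)→25·8+25≡17=r; c(2)→25·2+25≡23=x; k(10)→25·10+25≡15=p; y(24)→25·24+25≡1=b (all mod 26).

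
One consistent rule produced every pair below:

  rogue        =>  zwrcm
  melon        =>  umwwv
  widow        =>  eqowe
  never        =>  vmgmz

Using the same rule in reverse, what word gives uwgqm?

movie

Shifts by position in rogue: pos 0: r→z (+8), pos 1: o→w (+8), pos 2: g→r (+11), pos 3: u→c (+8), pos 4: e→m (+8) — repeating every 3. It's a Vigenère-style cipher with numeric key [8,8,11]: position i shifts by key[i mod 3].
Decoding uwgqm: u−8=m, w−8=o, g−11=v, q−8=i, m−8=e.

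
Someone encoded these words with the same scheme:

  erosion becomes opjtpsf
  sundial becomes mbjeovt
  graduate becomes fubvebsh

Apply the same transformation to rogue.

fvhps

The output letters match the input read backwards, each shifted +1: erosion reversed is noisore. Read the word backwards and shift each letter +1.
On rogue: reverse → eugor; then shift: e+1=f, u+1=v, g+1=h, o+1=p, r+1=s.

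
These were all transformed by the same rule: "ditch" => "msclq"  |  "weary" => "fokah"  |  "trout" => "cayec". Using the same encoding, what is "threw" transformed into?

The shift depends on letter class: consonant d→m is +9, but vowel i→s is +10. The rule splits by letter class: vowels +10, consonants +9.
For threw: t(cons)+9=c, h(cons)+9=q, r(cons)+9=a, e(vowel)+10=o, w(cons)+9=f.

cqaof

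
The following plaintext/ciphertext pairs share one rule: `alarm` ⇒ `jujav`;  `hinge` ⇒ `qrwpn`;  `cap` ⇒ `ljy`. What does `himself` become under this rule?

qrvbnuo

Compare letters: a→j is +9, l→u is +9, a→j is +9 — a constant shift. It's a constant shift of +9 (ROT9).
For himself: h+9=q, i+9=r, m+9=v, s+9=b, e+9=n, l+9=u, f+9=o.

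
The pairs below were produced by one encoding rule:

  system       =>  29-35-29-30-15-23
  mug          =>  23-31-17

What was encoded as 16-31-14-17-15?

Letters become their 1-based position plus 10 (so a→11, b→12, …).
Undoing it on 16-31-14-17-15: 16→(16−10)÷1=6=f, 31→(31−10)÷1=21=u, 14→(14−10)÷1=4=d, 17→(17−10)÷1=7=g, 15→(15−10)÷1=5=e.

fudge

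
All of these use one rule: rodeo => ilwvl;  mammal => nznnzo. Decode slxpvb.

hockey

Each pair mirrors across the alphabet (r↔i, o↔l, d↔w): positions sum to 25. This is the alphabet-reversal cipher (Atbash): a becomes z, b becomes y, etc.
Reversing it on slxpvb: s↔h, l↔o, x↔c, p↔k, v↔e, b↔y.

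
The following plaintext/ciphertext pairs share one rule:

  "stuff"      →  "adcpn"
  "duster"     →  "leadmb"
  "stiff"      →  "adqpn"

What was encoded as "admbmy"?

stereo

Shifts by position in stuff: pos 0: s→a (+8), pos 1: t→d (+10), pos 2: u→c (+8), pos 3: f→p (+10) — repeating every 2. The shifts repeat in a cycle of length 2: positions 0,1,… shift by +8, +10, then the pattern repeats.
Reversing it on admbmy: a−8=s, d−10=t, m−8=e, b−10=r, m−8=e, y−10=o.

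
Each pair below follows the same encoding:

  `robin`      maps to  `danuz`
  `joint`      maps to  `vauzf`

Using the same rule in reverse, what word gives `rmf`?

fat

Compare letters: r→d is +12, o→a is +12, b→n is +12 — a constant shift. It's a constant shift of +12 (ROT12).
Reversing it on rmf: r−12=f, m−12=a, f−12=t.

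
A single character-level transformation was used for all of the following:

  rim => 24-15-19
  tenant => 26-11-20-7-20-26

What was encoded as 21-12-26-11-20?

Each letter is replaced by its alphabet position (a=1..z=26) + 6.
Decoding 21-12-26-11-20: 21→(21−6)÷1=15=o, 12→(12−6)÷1=6=f, 26→(26−6)÷1=20=t, 11→(11−6)÷1=5=e, 20→(20−6)÷1=14=n.

often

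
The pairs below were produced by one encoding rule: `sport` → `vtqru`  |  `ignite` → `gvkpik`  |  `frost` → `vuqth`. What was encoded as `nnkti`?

The word is reversed, then every letter is shifted forward by 2.
Undoing it on nnkti: shift back: n−2=l, n−2=l, k−2=i, t−2=r, i−2=g → llirg; then reverse → grill.

grill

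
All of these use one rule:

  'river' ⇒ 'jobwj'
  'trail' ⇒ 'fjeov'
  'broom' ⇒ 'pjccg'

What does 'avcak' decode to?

Treating letters as 0–25, the rule is x ↦ 11x + 4 (mod 26).
Decoding avcak: a(0)→19·(0−4)≡2=c; v(21)→19·(21−4)≡11=l; c(2)→19·(2−4)≡14=o; a(0)→19·(0−4)≡2=c; k(10)→19·(10−4)≡10=k (all mod 26).

clock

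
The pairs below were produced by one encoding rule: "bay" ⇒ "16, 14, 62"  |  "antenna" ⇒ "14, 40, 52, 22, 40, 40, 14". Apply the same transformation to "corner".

18, 42, 48, 40, 22, 48

b(#2)→16 and a(#1)→14: differences scale by 2, so n = 2·pos + 12. Each letter becomes 2×(its alphabet position, a=1..z=26) + 12.
Applying it to corner: c=3→18, o=15→42, r=18→48, n=14→40, e=5→22, r=18→48.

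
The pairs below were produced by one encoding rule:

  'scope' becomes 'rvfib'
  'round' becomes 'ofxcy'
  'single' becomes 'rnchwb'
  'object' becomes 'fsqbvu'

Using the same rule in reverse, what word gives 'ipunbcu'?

patient

s(18)→r(17) and c(2)→v(21) fit y≡3x+15 (mod 26); the inverse of 3 mod 26 is 9. Each letter's alphabet position (a=0..z=25) is mapped through 3·x+15 mod 26 — an affine cipher.
Reversing it on ipunbcu: i(8)→9·(8−15)≡15=p; p(15)→9·(15−15)≡0=a; u(20)→9·(20−15)≡19=t; n(13)→9·(13−15)≡8=i; b(1)→9·(1−15)≡4=e; c(2)→9·(2−15)≡13=n; u(20)→9·(20−15)≡19=t (all mod 26).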